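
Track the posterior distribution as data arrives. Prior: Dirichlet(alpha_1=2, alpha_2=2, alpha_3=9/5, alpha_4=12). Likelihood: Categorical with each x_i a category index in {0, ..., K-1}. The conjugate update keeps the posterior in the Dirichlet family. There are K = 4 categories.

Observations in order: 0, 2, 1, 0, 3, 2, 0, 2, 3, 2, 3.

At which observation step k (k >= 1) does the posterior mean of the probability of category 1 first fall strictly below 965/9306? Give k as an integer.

obs 1: x=0 → posterior Dirichlet(3, 2, 9/5, 12)
obs 2: x=2 → posterior Dirichlet(3, 2, 14/5, 12)
obs 3: x=1 → posterior Dirichlet(3, 3, 14/5, 12)
obs 4: x=0 → posterior Dirichlet(4, 3, 14/5, 12)
obs 5: x=3 → posterior Dirichlet(4, 3, 14/5, 13)
obs 6: x=2 → posterior Dirichlet(4, 3, 19/5, 13)
obs 7: x=0 → posterior Dirichlet(5, 3, 19/5, 13)
obs 8: x=2 → posterior Dirichlet(5, 3, 24/5, 13)
obs 9: x=3 → posterior Dirichlet(5, 3, 24/5, 14)
obs 10: x=2 → posterior Dirichlet(5, 3, 29/5, 14)
obs 11: x=3 → posterior Dirichlet(5, 3, 29/5, 15)

k = 2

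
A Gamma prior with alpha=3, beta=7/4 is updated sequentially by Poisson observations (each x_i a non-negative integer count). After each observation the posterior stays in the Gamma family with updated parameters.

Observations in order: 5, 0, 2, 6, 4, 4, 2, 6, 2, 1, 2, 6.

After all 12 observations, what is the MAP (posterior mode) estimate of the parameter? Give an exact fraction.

168/55

obs 1: x=5 → posterior Gamma(8, 11/4)
obs 2: x=0 → posterior Gamma(8, 15/4)
obs 3: x=2 → posterior Gamma(10, 19/4)
obs 4: x=6 → posterior Gamma(16, 23/4)
obs 5: x=4 → posterior Gamma(20, 27/4)
obs 6: x=4 → posterior Gamma(24, 31/4)
obs 7: x=2 → posterior Gamma(26, 35/4)
obs 8: x=6 → posterior Gamma(32, 39/4)
obs 9: x=2 → posterior Gamma(34, 43/4)
obs 10: x=1 → posterior Gamma(35, 47/4)
obs 11: x=2 → posterior Gamma(37, 51/4)
obs 12: x=6 → posterior Gamma(43, 55/4)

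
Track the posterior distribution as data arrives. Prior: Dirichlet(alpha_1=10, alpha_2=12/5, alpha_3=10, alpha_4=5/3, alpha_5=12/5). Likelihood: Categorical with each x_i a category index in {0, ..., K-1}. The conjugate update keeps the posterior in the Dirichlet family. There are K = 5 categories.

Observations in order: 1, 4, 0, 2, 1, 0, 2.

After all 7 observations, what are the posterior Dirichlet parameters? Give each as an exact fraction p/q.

alpha_1=12, alpha_2=22/5, alpha_3=12, alpha_4=5/3, alpha_5=17/5

obs 1: x=1 → posterior Dirichlet(10, 17/5, 10, 5/3, 12/5)
obs 2: x=4 → posterior Dirichlet(10, 17/5, 10, 5/3, 17/5)
obs 3: x=0 → posterior Dirichlet(11, 17/5, 10, 5/3, 17/5)
obs 4: x=2 → posterior Dirichlet(11, 17/5, 11, 5/3, 17/5)
obs 5: x=1 → posterior Dirichlet(11, 22/5, 11, 5/3, 17/5)
obs 6: x=0 → posterior Dirichlet(12, 22/5, 11, 5/3, 17/5)
obs 7: x=2 → posterior Dirichlet(12, 22/5, 12, 5/3, 17/5)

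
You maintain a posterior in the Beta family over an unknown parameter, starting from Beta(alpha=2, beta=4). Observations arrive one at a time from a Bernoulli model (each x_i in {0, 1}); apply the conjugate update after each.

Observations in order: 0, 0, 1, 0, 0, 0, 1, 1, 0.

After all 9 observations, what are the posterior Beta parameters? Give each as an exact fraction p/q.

obs 1: x=0 → posterior Beta(2, 5)
obs 2: x=0 → posterior Beta(2, 6)
obs 3: x=1 → posterior Beta(3, 6)
obs 4: x=0 → posterior Beta(3, 7)
obs 5: x=0 → posterior Beta(3, 8)
obs 6: x=0 → posterior Beta(3, 9)
obs 7: x=1 → posterior Beta(4, 9)
obs 8: x=1 → posterior Beta(5, 9)
obs 9: x=0 → posterior Beta(5, 10)

alpha=5, beta=10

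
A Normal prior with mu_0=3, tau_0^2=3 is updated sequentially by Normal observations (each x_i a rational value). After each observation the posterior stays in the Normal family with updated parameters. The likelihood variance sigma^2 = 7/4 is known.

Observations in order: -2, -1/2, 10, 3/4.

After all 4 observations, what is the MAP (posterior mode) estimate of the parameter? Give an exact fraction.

24/11

obs 1: x=-2 → posterior Normal(-3/19, 21/19)
obs 2: x=-1/2 → posterior Normal(-9/31, 21/31)
obs 3: x=10 → posterior Normal(111/43, 21/43)
obs 4: x=3/4 → posterior Normal(24/11, 21/55)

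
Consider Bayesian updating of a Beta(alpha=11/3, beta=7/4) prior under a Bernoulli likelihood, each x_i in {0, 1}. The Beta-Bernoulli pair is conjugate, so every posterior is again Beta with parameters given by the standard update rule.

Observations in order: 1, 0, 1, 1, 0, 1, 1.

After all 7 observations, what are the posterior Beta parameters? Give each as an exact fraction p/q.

alpha=26/3, beta=15/4

obs 1: x=1 → posterior Beta(14/3, 7/4)
obs 2: x=0 → posterior Beta(14/3, 11/4)
obs 3: x=1 → posterior Beta(17/3, 11/4)
obs 4: x=1 → posterior Beta(20/3, 11/4)
obs 5: x=0 → posterior Beta(20/3, 15/4)
obs 6: x=1 → posterior Beta(23/3, 15/4)
obs 7: x=1 → posterior Beta(26/3, 15/4)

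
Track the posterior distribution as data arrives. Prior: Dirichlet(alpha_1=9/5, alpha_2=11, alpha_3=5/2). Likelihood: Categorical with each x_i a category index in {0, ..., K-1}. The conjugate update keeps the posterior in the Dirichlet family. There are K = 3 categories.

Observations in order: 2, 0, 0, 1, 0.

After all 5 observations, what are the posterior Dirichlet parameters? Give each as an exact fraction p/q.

obs 1: x=2 → posterior Dirichlet(9/5, 11, 7/2)
obs 2: x=0 → posterior Dirichlet(14/5, 11, 7/2)
obs 3: x=0 → posterior Dirichlet(19/5, 11, 7/2)
obs 4: x=1 → posterior Dirichlet(19/5, 12, 7/2)
obs 5: x=0 → posterior Dirichlet(24/5, 12, 7/2)

alpha_1=24/5, alpha_2=12, alpha_3=7/2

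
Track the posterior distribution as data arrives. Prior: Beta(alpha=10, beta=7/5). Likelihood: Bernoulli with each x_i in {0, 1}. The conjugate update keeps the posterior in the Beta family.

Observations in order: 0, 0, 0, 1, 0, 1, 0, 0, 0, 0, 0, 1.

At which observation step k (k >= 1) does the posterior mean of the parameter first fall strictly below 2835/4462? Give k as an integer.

obs 1: x=0 → posterior Beta(10, 12/5)
obs 2: x=0 → posterior Beta(10, 17/5)
obs 3: x=0 → posterior Beta(10, 22/5)
obs 4: x=1 → posterior Beta(11, 22/5)
obs 5: x=0 → posterior Beta(11, 27/5)
obs 6: x=1 → posterior Beta(12, 27/5)
obs 7: x=0 → posterior Beta(12, 32/5)
obs 8: x=0 → posterior Beta(12, 37/5)
obs 9: x=0 → posterior Beta(12, 42/5)
obs 10: x=0 → posterior Beta(12, 47/5)
obs 11: x=0 → posterior Beta(12, 52/5)
obs 12: x=1 → posterior Beta(13, 52/5)

k = 8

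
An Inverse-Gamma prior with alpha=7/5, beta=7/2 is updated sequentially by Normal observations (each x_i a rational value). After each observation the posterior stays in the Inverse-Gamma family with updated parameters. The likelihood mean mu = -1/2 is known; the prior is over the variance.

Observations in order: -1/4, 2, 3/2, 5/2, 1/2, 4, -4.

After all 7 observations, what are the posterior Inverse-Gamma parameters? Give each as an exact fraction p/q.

obs 1: x=-1/4 → posterior Inverse-Gamma(19/10, 113/32)
obs 2: x=2 → posterior Inverse-Gamma(12/5, 213/32)
obs 3: x=3/2 → posterior Inverse-Gamma(29/10, 277/32)
obs 4: x=5/2 → posterior Inverse-Gamma(17/5, 421/32)
obs 5: x=1/2 → posterior Inverse-Gamma(39/10, 437/32)
obs 6: x=4 → posterior Inverse-Gamma(22/5, 761/32)
obs 7: x=-4 → posterior Inverse-Gamma(49/10, 957/32)

alpha=49/10, beta=957/32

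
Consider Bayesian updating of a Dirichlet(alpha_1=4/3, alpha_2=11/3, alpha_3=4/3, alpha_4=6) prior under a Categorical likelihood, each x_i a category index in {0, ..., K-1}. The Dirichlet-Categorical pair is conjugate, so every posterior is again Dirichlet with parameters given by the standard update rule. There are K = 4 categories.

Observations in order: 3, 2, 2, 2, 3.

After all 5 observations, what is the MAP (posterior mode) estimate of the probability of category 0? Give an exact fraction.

1/40

obs 1: x=3 → posterior Dirichlet(4/3, 11/3, 4/3, 7)
obs 2: x=2 → posterior Dirichlet(4/3, 11/3, 7/3, 7)
obs 3: x=2 → posterior Dirichlet(4/3, 11/3, 10/3, 7)
obs 4: x=2 → posterior Dirichlet(4/3, 11/3, 13/3, 7)
obs 5: x=3 → posterior Dirichlet(4/3, 11/3, 13/3, 8)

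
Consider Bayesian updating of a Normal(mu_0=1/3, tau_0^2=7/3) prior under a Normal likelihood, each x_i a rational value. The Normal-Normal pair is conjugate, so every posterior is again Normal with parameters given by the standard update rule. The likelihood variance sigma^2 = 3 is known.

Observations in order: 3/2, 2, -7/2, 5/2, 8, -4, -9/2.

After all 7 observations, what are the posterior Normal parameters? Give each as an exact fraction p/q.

mu_0=17/58, tau_0^2=21/58

obs 1: x=3/2 → posterior Normal(27/32, 21/16)
obs 2: x=2 → posterior Normal(55/46, 21/23)
obs 3: x=-7/2 → posterior Normal(1/10, 7/10)
obs 4: x=5/2 → posterior Normal(41/74, 21/37)
obs 5: x=8 → posterior Normal(153/88, 21/44)
obs 6: x=-4 → posterior Normal(97/102, 7/17)
obs 7: x=-9/2 → posterior Normal(17/58, 21/58)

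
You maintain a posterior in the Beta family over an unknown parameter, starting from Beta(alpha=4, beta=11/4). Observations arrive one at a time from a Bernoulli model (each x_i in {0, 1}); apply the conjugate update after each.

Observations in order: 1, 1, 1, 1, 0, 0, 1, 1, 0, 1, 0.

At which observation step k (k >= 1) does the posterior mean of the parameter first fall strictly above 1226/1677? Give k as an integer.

obs 1: x=1 → posterior Beta(5, 11/4)
obs 2: x=1 → posterior Beta(6, 11/4)
obs 3: x=1 → posterior Beta(7, 11/4)
obs 4: x=1 → posterior Beta(8, 11/4)
obs 5: x=0 → posterior Beta(8, 15/4)
obs 6: x=0 → posterior Beta(8, 19/4)
obs 7: x=1 → posterior Beta(9, 19/4)
obs 8: x=1 → posterior Beta(10, 19/4)
obs 9: x=0 → posterior Beta(10, 23/4)
obs 10: x=1 → posterior Beta(11, 23/4)
obs 11: x=0 → posterior Beta(11, 27/4)

k = 4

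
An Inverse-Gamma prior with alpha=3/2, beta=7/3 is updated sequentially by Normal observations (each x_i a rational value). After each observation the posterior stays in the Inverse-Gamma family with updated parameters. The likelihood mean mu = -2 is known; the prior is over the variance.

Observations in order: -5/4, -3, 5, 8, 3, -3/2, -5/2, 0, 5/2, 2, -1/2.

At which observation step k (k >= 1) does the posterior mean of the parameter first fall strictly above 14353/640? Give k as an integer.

obs 1: x=-5/4 → posterior Inverse-Gamma(2, 251/96)
obs 2: x=-3 → posterior Inverse-Gamma(5/2, 299/96)
obs 3: x=5 → posterior Inverse-Gamma(3, 2651/96)
obs 4: x=8 → posterior Inverse-Gamma(7/2, 7451/96)
obs 5: x=3 → posterior Inverse-Gamma(4, 8651/96)
obs 6: x=-3/2 → posterior Inverse-Gamma(9/2, 8663/96)
obs 7: x=-5/2 → posterior Inverse-Gamma(5, 8675/96)
obs 8: x=0 → posterior Inverse-Gamma(11/2, 8867/96)
obs 9: x=5/2 → posterior Inverse-Gamma(6, 9839/96)
obs 10: x=2 → posterior Inverse-Gamma(13/2, 10607/96)
obs 11: x=-1/2 → posterior Inverse-Gamma(7, 10715/96)

k = 4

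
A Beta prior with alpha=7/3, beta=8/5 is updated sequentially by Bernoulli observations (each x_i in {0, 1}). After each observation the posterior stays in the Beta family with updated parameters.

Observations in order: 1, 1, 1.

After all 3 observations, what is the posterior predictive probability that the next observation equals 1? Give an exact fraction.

obs 1: x=1 → posterior Beta(10/3, 8/5)
obs 2: x=1 → posterior Beta(13/3, 8/5)
obs 3: x=1 → posterior Beta(16/3, 8/5)

10/13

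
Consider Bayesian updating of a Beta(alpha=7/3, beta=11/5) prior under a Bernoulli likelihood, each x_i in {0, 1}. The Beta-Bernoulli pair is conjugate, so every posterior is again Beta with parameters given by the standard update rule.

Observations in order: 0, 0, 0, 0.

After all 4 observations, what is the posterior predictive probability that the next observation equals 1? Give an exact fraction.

obs 1: x=0 → posterior Beta(7/3, 16/5)
obs 2: x=0 → posterior Beta(7/3, 21/5)
obs 3: x=0 → posterior Beta(7/3, 26/5)
obs 4: x=0 → posterior Beta(7/3, 31/5)

35/128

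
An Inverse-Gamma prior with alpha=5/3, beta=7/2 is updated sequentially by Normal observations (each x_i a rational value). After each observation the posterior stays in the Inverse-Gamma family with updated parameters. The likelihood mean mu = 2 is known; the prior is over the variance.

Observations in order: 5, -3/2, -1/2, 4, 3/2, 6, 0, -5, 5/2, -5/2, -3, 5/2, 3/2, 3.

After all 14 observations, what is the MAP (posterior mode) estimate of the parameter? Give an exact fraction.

1857/232

obs 1: x=5 → posterior Inverse-Gamma(13/6, 8)
obs 2: x=-3/2 → posterior Inverse-Gamma(8/3, 113/8)
obs 3: x=-1/2 → posterior Inverse-Gamma(19/6, 69/4)
obs 4: x=4 → posterior Inverse-Gamma(11/3, 77/4)
obs 5: x=3/2 → posterior Inverse-Gamma(25/6, 155/8)
obs 6: x=6 → posterior Inverse-Gamma(14/3, 219/8)
obs 7: x=0 → posterior Inverse-Gamma(31/6, 235/8)
obs 8: x=-5 → posterior Inverse-Gamma(17/3, 431/8)
obs 9: x=5/2 → posterior Inverse-Gamma(37/6, 54)
obs 10: x=-5/2 → posterior Inverse-Gamma(20/3, 513/8)
obs 11: x=-3 → posterior Inverse-Gamma(43/6, 613/8)
obs 12: x=5/2 → posterior Inverse-Gamma(23/3, 307/4)
obs 13: x=3/2 → posterior Inverse-Gamma(49/6, 615/8)
obs 14: x=3 → posterior Inverse-Gamma(26/3, 619/8)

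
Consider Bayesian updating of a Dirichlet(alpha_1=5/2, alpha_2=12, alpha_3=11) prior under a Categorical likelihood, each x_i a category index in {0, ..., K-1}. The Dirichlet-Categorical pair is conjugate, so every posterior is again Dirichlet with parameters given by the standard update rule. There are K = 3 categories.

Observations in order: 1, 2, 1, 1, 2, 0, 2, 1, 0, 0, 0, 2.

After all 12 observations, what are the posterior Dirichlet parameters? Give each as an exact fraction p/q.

alpha_1=13/2, alpha_2=16, alpha_3=15

obs 1: x=1 → posterior Dirichlet(5/2, 13, 11)
obs 2: x=2 → posterior Dirichlet(5/2, 13, 12)
obs 3: x=1 → posterior Dirichlet(5/2, 14, 12)
obs 4: x=1 → posterior Dirichlet(5/2, 15, 12)
obs 5: x=2 → posterior Dirichlet(5/2, 15, 13)
obs 6: x=0 → posterior Dirichlet(7/2, 15, 13)
obs 7: x=2 → posterior Dirichlet(7/2, 15, 14)
obs 8: x=1 → posterior Dirichlet(7/2, 16, 14)
obs 9: x=0 → posterior Dirichlet(9/2, 16, 14)
obs 10: x=0 → posterior Dirichlet(11/2, 16, 14)
obs 11: x=0 → posterior Dirichlet(13/2, 16, 14)
obs 12: x=2 → posterior Dirichlet(13/2, 16, 15)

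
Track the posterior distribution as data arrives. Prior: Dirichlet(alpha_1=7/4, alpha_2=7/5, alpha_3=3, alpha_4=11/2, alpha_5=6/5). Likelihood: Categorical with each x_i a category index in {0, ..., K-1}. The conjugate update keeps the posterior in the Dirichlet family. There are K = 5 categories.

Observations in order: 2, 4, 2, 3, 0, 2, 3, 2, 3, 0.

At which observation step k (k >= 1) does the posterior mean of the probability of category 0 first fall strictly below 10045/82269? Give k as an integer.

obs 1: x=2 → posterior Dirichlet(7/4, 7/5, 4, 11/2, 6/5)
obs 2: x=4 → posterior Dirichlet(7/4, 7/5, 4, 11/2, 11/5)
obs 3: x=2 → posterior Dirichlet(7/4, 7/5, 5, 11/2, 11/5)
obs 4: x=3 → posterior Dirichlet(7/4, 7/5, 5, 13/2, 11/5)
obs 5: x=0 → posterior Dirichlet(11/4, 7/5, 5, 13/2, 11/5)
obs 6: x=2 → posterior Dirichlet(11/4, 7/5, 6, 13/2, 11/5)
obs 7: x=3 → posterior Dirichlet(11/4, 7/5, 6, 15/2, 11/5)
obs 8: x=2 → posterior Dirichlet(11/4, 7/5, 7, 15/2, 11/5)
obs 9: x=3 → posterior Dirichlet(11/4, 7/5, 7, 17/2, 11/5)
obs 10: x=0 → posterior Dirichlet(15/4, 7/5, 7, 17/2, 11/5)

k = 2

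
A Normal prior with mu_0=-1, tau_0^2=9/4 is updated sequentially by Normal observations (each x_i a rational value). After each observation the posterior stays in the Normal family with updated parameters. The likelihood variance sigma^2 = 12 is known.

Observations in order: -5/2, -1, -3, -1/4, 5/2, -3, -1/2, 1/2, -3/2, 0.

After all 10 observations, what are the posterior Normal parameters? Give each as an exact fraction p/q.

mu_0=-169/184, tau_0^2=18/23

obs 1: x=-5/2 → posterior Normal(-47/38, 36/19)
obs 2: x=-1 → posterior Normal(-53/44, 18/11)
obs 3: x=-3 → posterior Normal(-71/50, 36/25)
obs 4: x=-1/4 → posterior Normal(-145/112, 9/7)
obs 5: x=5/2 → posterior Normal(-115/124, 36/31)
obs 6: x=-3 → posterior Normal(-151/136, 18/17)
obs 7: x=-1/2 → posterior Normal(-157/148, 36/37)
obs 8: x=1/2 → posterior Normal(-151/160, 9/10)
obs 9: x=-3/2 → posterior Normal(-169/172, 36/43)
obs 10: x=0 → posterior Normal(-169/184, 18/23)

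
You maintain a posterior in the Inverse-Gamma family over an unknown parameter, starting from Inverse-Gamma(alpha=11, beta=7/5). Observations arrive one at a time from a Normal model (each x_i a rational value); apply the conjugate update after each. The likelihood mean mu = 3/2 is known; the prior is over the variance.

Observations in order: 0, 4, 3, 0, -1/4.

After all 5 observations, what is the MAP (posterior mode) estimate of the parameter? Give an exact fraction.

obs 1: x=0 → posterior Inverse-Gamma(23/2, 101/40)
obs 2: x=4 → posterior Inverse-Gamma(12, 113/20)
obs 3: x=3 → posterior Inverse-Gamma(25/2, 271/40)
obs 4: x=0 → posterior Inverse-Gamma(13, 79/10)
obs 5: x=-1/4 → posterior Inverse-Gamma(27/2, 1509/160)

1509/2320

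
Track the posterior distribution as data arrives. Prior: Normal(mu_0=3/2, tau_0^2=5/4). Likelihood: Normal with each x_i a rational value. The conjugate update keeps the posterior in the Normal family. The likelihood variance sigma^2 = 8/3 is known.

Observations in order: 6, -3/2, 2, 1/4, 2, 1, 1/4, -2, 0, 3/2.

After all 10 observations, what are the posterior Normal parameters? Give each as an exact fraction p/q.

mu_0=381/364, tau_0^2=20/91

obs 1: x=6 → posterior Normal(138/47, 40/47)
obs 2: x=-3/2 → posterior Normal(231/124, 20/31)
obs 3: x=2 → posterior Normal(291/154, 40/77)
obs 4: x=1/4 → posterior Normal(597/368, 10/23)
obs 5: x=2 → posterior Normal(717/428, 40/107)
obs 6: x=1 → posterior Normal(777/488, 20/61)
obs 7: x=1/4 → posterior Normal(198/137, 40/137)
obs 8: x=-2 → posterior Normal(21/19, 5/19)
obs 9: x=0 → posterior Normal(168/167, 40/167)
obs 10: x=3/2 → posterior Normal(381/364, 20/91)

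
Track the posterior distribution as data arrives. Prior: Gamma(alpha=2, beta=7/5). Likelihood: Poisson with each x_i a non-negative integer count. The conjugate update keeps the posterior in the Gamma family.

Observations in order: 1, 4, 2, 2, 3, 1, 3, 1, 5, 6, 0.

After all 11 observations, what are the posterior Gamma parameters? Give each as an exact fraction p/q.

alpha=30, beta=62/5

obs 1: x=1 → posterior Gamma(3, 12/5)
obs 2: x=4 → posterior Gamma(7, 17/5)
obs 3: x=2 → posterior Gamma(9, 22/5)
obs 4: x=2 → posterior Gamma(11, 27/5)
obs 5: x=3 → posterior Gamma(14, 32/5)
obs 6: x=1 → posterior Gamma(15, 37/5)
obs 7: x=3 → posterior Gamma(18, 42/5)
obs 8: x=1 → posterior Gamma(19, 47/5)
obs 9: x=5 → posterior Gamma(24, 52/5)
obs 10: x=6 → posterior Gamma(30, 57/5)
obs 11: x=0 → posterior Gamma(30, 62/5)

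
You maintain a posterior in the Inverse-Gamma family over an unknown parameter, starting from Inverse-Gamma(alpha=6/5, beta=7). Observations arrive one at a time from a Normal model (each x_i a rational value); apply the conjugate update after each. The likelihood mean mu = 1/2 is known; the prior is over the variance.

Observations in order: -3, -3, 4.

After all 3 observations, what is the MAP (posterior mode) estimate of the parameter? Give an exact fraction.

obs 1: x=-3 → posterior Inverse-Gamma(17/10, 105/8)
obs 2: x=-3 → posterior Inverse-Gamma(11/5, 77/4)
obs 3: x=4 → posterior Inverse-Gamma(27/10, 203/8)

1015/148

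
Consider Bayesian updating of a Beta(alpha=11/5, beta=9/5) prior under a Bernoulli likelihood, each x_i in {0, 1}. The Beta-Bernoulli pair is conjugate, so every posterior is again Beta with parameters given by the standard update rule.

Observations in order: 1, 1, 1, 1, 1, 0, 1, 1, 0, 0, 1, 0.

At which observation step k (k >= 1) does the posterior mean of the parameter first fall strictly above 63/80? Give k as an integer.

k = 5

obs 1: x=1 → posterior Beta(16/5, 9/5)
obs 2: x=1 → posterior Beta(21/5, 9/5)
obs 3: x=1 → posterior Beta(26/5, 9/5)
obs 4: x=1 → posterior Beta(31/5, 9/5)
obs 5: x=1 → posterior Beta(36/5, 9/5)
obs 6: x=0 → posterior Beta(36/5, 14/5)
obs 7: x=1 → posterior Beta(41/5, 14/5)
obs 8: x=1 → posterior Beta(46/5, 14/5)
obs 9: x=0 → posterior Beta(46/5, 19/5)
obs 10: x=0 → posterior Beta(46/5, 24/5)
obs 11: x=1 → posterior Beta(51/5, 24/5)
obs 12: x=0 → posterior Beta(51/5, 29/5)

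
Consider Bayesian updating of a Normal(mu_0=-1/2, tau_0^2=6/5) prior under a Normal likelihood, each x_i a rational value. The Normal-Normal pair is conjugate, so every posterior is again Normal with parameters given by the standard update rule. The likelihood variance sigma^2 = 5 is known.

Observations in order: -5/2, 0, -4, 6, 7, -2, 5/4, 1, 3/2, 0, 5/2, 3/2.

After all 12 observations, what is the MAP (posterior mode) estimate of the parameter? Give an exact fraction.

obs 1: x=-5/2 → posterior Normal(-55/62, 30/31)
obs 2: x=0 → posterior Normal(-55/74, 30/37)
obs 3: x=-4 → posterior Normal(-103/86, 30/43)
obs 4: x=6 → posterior Normal(-31/98, 30/49)
obs 5: x=7 → posterior Normal(53/110, 6/11)
obs 6: x=-2 → posterior Normal(29/122, 30/61)
obs 7: x=5/4 → posterior Normal(22/67, 30/67)
obs 8: x=1 → posterior Normal(28/73, 30/73)
obs 9: x=3/2 → posterior Normal(37/79, 30/79)
obs 10: x=0 → posterior Normal(37/85, 6/17)
obs 11: x=5/2 → posterior Normal(4/7, 30/91)
obs 12: x=3/2 → posterior Normal(61/97, 30/97)

61/97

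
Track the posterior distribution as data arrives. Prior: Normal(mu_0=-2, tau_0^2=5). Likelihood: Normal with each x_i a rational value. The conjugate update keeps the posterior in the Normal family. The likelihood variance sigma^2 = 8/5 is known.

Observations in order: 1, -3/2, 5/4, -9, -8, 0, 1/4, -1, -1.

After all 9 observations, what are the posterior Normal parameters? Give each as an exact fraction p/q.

mu_0=-2, tau_0^2=40/233

obs 1: x=1 → posterior Normal(3/11, 40/33)
obs 2: x=-3/2 → posterior Normal(-57/116, 20/29)
obs 3: x=5/4 → posterior Normal(11/332, 40/83)
obs 4: x=-9 → posterior Normal(-889/432, 10/27)
obs 5: x=-8 → posterior Normal(-1689/532, 40/133)
obs 6: x=0 → posterior Normal(-1689/632, 20/79)
obs 7: x=1/4 → posterior Normal(-416/183, 40/183)
obs 8: x=-1 → posterior Normal(-441/208, 5/26)
obs 9: x=-1 → posterior Normal(-2, 40/233)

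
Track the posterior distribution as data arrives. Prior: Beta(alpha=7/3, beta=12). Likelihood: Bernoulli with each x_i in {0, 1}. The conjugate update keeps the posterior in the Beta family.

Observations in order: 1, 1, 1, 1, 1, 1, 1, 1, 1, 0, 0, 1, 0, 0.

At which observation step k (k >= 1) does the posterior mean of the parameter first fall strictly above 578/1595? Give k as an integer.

obs 1: x=1 → posterior Beta(10/3, 12)
obs 2: x=1 → posterior Beta(13/3, 12)
obs 3: x=1 → posterior Beta(16/3, 12)
obs 4: x=1 → posterior Beta(19/3, 12)
obs 5: x=1 → posterior Beta(22/3, 12)
obs 6: x=1 → posterior Beta(25/3, 12)
obs 7: x=1 → posterior Beta(28/3, 12)
obs 8: x=1 → posterior Beta(31/3, 12)
obs 9: x=1 → posterior Beta(34/3, 12)
obs 10: x=0 → posterior Beta(34/3, 13)
obs 11: x=0 → posterior Beta(34/3, 14)
obs 12: x=1 → posterior Beta(37/3, 14)
obs 13: x=0 → posterior Beta(37/3, 15)
obs 14: x=0 → posterior Beta(37/3, 16)

k = 5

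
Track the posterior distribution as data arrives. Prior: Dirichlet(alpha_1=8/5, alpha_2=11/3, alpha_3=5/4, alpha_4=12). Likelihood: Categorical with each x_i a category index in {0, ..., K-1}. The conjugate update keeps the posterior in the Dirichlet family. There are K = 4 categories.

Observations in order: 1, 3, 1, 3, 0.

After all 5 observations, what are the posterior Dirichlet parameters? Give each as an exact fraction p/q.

alpha_1=13/5, alpha_2=17/3, alpha_3=5/4, alpha_4=14

obs 1: x=1 → posterior Dirichlet(8/5, 14/3, 5/4, 12)
obs 2: x=3 → posterior Dirichlet(8/5, 14/3, 5/4, 13)
obs 3: x=1 → posterior Dirichlet(8/5, 17/3, 5/4, 13)
obs 4: x=3 → posterior Dirichlet(8/5, 17/3, 5/4, 14)
obs 5: x=0 → posterior Dirichlet(13/5, 17/3, 5/4, 14)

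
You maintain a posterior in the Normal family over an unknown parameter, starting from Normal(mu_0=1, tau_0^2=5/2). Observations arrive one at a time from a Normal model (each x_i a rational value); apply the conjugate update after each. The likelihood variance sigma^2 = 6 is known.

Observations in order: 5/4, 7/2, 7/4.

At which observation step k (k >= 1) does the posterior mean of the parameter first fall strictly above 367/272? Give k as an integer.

obs 1: x=5/4 → posterior Normal(73/68, 30/17)
obs 2: x=7/2 → posterior Normal(13/8, 15/11)
obs 3: x=7/4 → posterior Normal(89/54, 10/9)

k = 2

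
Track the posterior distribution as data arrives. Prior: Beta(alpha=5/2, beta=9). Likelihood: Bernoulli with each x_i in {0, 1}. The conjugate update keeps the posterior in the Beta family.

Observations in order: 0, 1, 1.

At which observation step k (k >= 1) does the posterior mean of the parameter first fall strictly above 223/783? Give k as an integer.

obs 1: x=0 → posterior Beta(5/2, 10)
obs 2: x=1 → posterior Beta(7/2, 10)
obs 3: x=1 → posterior Beta(9/2, 10)

k = 3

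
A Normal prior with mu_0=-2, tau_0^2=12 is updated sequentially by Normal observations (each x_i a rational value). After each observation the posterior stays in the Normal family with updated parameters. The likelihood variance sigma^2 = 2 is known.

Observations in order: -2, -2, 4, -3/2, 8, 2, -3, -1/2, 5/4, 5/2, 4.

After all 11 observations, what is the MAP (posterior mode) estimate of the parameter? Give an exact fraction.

obs 1: x=-2 → posterior Normal(-2, 12/7)
obs 2: x=-2 → posterior Normal(-2, 12/13)
obs 3: x=4 → posterior Normal(-2/19, 12/19)
obs 4: x=-3/2 → posterior Normal(-11/25, 12/25)
obs 5: x=8 → posterior Normal(37/31, 12/31)
obs 6: x=2 → posterior Normal(49/37, 12/37)
obs 7: x=-3 → posterior Normal(31/43, 12/43)
obs 8: x=-1/2 → posterior Normal(4/7, 12/49)
obs 9: x=5/4 → posterior Normal(71/110, 12/55)
obs 10: x=5/2 → posterior Normal(101/122, 12/61)
obs 11: x=4 → posterior Normal(149/134, 12/67)

149/134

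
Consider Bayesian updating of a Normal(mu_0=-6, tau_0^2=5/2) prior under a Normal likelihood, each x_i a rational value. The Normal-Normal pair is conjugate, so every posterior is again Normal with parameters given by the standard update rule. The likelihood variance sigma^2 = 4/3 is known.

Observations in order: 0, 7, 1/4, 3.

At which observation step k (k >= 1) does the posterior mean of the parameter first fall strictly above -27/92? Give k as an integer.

k = 2

obs 1: x=0 → posterior Normal(-48/23, 20/23)
obs 2: x=7 → posterior Normal(3/2, 10/19)
obs 3: x=1/4 → posterior Normal(243/212, 20/53)
obs 4: x=3 → posterior Normal(423/272, 5/17)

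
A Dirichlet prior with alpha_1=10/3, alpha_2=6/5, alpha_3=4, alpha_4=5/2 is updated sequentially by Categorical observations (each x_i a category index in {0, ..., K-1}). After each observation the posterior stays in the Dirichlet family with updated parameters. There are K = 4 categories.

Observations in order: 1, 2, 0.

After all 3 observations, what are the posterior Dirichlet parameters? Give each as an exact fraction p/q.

obs 1: x=1 → posterior Dirichlet(10/3, 11/5, 4, 5/2)
obs 2: x=2 → posterior Dirichlet(10/3, 11/5, 5, 5/2)
obs 3: x=0 → posterior Dirichlet(13/3, 11/5, 5, 5/2)

alpha_1=13/3, alpha_2=11/5, alpha_3=5, alpha_4=5/2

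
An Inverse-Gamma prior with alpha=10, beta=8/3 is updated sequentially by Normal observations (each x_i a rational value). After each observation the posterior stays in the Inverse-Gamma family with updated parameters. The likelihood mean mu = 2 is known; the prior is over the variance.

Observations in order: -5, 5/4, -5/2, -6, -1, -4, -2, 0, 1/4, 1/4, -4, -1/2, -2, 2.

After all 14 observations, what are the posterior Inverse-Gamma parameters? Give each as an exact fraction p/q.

obs 1: x=-5 → posterior Inverse-Gamma(21/2, 163/6)
obs 2: x=5/4 → posterior Inverse-Gamma(11, 2635/96)
obs 3: x=-5/2 → posterior Inverse-Gamma(23/2, 3607/96)
obs 4: x=-6 → posterior Inverse-Gamma(12, 6679/96)
obs 5: x=-1 → posterior Inverse-Gamma(25/2, 7111/96)
obs 6: x=-4 → posterior Inverse-Gamma(13, 8839/96)
obs 7: x=-2 → posterior Inverse-Gamma(27/2, 9607/96)
obs 8: x=0 → posterior Inverse-Gamma(14, 9799/96)
obs 9: x=1/4 → posterior Inverse-Gamma(29/2, 4973/48)
obs 10: x=1/4 → posterior Inverse-Gamma(15, 10093/96)
obs 11: x=-4 → posterior Inverse-Gamma(31/2, 11821/96)
obs 12: x=-1/2 → posterior Inverse-Gamma(16, 12121/96)
obs 13: x=-2 → posterior Inverse-Gamma(33/2, 12889/96)
obs 14: x=2 → posterior Inverse-Gamma(17, 12889/96)

alpha=17, beta=12889/96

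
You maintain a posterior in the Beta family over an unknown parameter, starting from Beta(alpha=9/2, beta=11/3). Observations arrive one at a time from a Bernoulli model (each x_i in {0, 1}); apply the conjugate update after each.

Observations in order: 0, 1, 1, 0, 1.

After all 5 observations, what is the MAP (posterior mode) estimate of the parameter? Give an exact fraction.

obs 1: x=0 → posterior Beta(9/2, 14/3)
obs 2: x=1 → posterior Beta(11/2, 14/3)
obs 3: x=1 → posterior Beta(13/2, 14/3)
obs 4: x=0 → posterior Beta(13/2, 17/3)
obs 5: x=1 → posterior Beta(15/2, 17/3)

39/67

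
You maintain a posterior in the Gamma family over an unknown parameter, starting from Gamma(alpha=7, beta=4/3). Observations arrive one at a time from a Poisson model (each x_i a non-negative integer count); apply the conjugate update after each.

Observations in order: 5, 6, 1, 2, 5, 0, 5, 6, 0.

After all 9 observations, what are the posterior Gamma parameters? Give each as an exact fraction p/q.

alpha=37, beta=31/3

obs 1: x=5 → posterior Gamma(12, 7/3)
obs 2: x=6 → posterior Gamma(18, 10/3)
obs 3: x=1 → posterior Gamma(19, 13/3)
obs 4: x=2 → posterior Gamma(21, 16/3)
obs 5: x=5 → posterior Gamma(26, 19/3)
obs 6: x=0 → posterior Gamma(26, 22/3)
obs 7: x=5 → posterior Gamma(31, 25/3)
obs 8: x=6 → posterior Gamma(37, 28/3)
obs 9: x=0 → posterior Gamma(37, 31/3)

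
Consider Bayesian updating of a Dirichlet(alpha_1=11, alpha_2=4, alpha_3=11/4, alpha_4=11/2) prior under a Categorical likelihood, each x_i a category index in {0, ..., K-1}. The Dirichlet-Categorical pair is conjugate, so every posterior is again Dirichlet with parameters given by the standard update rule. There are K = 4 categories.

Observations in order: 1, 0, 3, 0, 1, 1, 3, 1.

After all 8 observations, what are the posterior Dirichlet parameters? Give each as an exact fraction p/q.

obs 1: x=1 → posterior Dirichlet(11, 5, 11/4, 11/2)
obs 2: x=0 → posterior Dirichlet(12, 5, 11/4, 11/2)
obs 3: x=3 → posterior Dirichlet(12, 5, 11/4, 13/2)
obs 4: x=0 → posterior Dirichlet(13, 5, 11/4, 13/2)
obs 5: x=1 → posterior Dirichlet(13, 6, 11/4, 13/2)
obs 6: x=1 → posterior Dirichlet(13, 7, 11/4, 13/2)
obs 7: x=3 → posterior Dirichlet(13, 7, 11/4, 15/2)
obs 8: x=1 → posterior Dirichlet(13, 8, 11/4, 15/2)

alpha_1=13, alpha_2=8, alpha_3=11/4, alpha_4=15/2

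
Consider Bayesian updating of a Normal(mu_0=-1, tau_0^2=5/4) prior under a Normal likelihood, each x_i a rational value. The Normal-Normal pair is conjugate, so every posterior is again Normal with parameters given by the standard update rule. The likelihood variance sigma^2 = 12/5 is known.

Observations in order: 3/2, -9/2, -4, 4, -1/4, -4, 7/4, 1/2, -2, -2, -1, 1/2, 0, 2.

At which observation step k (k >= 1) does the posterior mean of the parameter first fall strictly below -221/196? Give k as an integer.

k = 2

obs 1: x=3/2 → posterior Normal(-21/146, 60/73)
obs 2: x=-9/2 → posterior Normal(-123/98, 30/49)
obs 3: x=-4 → posterior Normal(-223/123, 20/41)
obs 4: x=4 → posterior Normal(-123/148, 15/37)
obs 5: x=-1/4 → posterior Normal(-517/692, 60/173)
obs 6: x=-4 → posterior Normal(-917/792, 10/33)
obs 7: x=7/4 → posterior Normal(-371/446, 60/223)
obs 8: x=1/2 → posterior Normal(-173/248, 15/62)
obs 9: x=-2 → posterior Normal(-223/273, 20/91)
obs 10: x=-2 → posterior Normal(-273/298, 30/149)
obs 11: x=-1 → posterior Normal(-298/323, 60/323)
obs 12: x=1/2 → posterior Normal(-571/696, 5/29)
obs 13: x=0 → posterior Normal(-571/746, 60/373)
obs 14: x=2 → posterior Normal(-471/796, 30/199)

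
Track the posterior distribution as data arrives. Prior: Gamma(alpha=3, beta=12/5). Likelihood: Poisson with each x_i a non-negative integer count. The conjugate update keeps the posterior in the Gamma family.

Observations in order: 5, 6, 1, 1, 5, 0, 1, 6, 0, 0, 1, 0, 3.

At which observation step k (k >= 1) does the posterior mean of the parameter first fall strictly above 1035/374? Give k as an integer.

k = 2

obs 1: x=5 → posterior Gamma(8, 17/5)
obs 2: x=6 → posterior Gamma(14, 22/5)
obs 3: x=1 → posterior Gamma(15, 27/5)
obs 4: x=1 → posterior Gamma(16, 32/5)
obs 5: x=5 → posterior Gamma(21, 37/5)
obs 6: x=0 → posterior Gamma(21, 42/5)
obs 7: x=1 → posterior Gamma(22, 47/5)
obs 8: x=6 → posterior Gamma(28, 52/5)
obs 9: x=0 → posterior Gamma(28, 57/5)
obs 10: x=0 → posterior Gamma(28, 62/5)
obs 11: x=1 → posterior Gamma(29, 67/5)
obs 12: x=0 → posterior Gamma(29, 72/5)
obs 13: x=3 → posterior Gamma(32, 77/5)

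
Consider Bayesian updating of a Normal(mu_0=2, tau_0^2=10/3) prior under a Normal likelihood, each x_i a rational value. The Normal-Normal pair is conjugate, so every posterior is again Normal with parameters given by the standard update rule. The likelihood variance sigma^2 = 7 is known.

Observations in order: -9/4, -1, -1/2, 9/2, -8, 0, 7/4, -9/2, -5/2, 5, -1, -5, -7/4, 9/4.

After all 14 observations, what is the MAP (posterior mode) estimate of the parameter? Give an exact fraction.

-88/161

obs 1: x=-9/4 → posterior Normal(39/62, 70/31)
obs 2: x=-1 → posterior Normal(19/82, 70/41)
obs 3: x=-1/2 → posterior Normal(3/34, 70/51)
obs 4: x=9/2 → posterior Normal(99/122, 70/61)
obs 5: x=-8 → posterior Normal(-61/142, 70/71)
obs 6: x=0 → posterior Normal(-61/162, 70/81)
obs 7: x=7/4 → posterior Normal(-1/7, 10/13)
obs 8: x=-9/2 → posterior Normal(-58/101, 70/101)
obs 9: x=-5/2 → posterior Normal(-83/111, 70/111)
obs 10: x=5 → posterior Normal(-3/11, 70/121)
obs 11: x=-1 → posterior Normal(-43/131, 70/131)
obs 12: x=-5 → posterior Normal(-31/47, 70/141)
obs 13: x=-7/4 → posterior Normal(-221/302, 70/151)
obs 14: x=9/4 → posterior Normal(-88/161, 10/23)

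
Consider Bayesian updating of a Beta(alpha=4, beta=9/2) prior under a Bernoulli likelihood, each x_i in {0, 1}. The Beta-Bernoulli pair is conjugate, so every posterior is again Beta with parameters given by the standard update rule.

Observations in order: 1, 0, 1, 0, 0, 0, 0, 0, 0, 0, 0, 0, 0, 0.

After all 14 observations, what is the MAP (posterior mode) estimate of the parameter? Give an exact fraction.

obs 1: x=1 → posterior Beta(5, 9/2)
obs 2: x=0 → posterior Beta(5, 11/2)
obs 3: x=1 → posterior Beta(6, 11/2)
obs 4: x=0 → posterior Beta(6, 13/2)
obs 5: x=0 → posterior Beta(6, 15/2)
obs 6: x=0 → posterior Beta(6, 17/2)
obs 7: x=0 → posterior Beta(6, 19/2)
obs 8: x=0 → posterior Beta(6, 21/2)
obs 9: x=0 → posterior Beta(6, 23/2)
obs 10: x=0 → posterior Beta(6, 25/2)
obs 11: x=0 → posterior Beta(6, 27/2)
obs 12: x=0 → posterior Beta(6, 29/2)
obs 13: x=0 → posterior Beta(6, 31/2)
obs 14: x=0 → posterior Beta(6, 33/2)

10/41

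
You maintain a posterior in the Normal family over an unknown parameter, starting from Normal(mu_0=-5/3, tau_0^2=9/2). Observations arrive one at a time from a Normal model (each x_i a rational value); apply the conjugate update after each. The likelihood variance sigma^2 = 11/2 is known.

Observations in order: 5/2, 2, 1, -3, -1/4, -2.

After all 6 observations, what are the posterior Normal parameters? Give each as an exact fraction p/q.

obs 1: x=5/2 → posterior Normal(5/24, 99/40)
obs 2: x=2 → posterior Normal(133/174, 99/58)
obs 3: x=1 → posterior Normal(187/228, 99/76)
obs 4: x=-3 → posterior Normal(25/282, 99/94)
obs 5: x=-1/4 → posterior Normal(23/672, 99/112)
obs 6: x=-2 → posterior Normal(-193/780, 99/130)

mu_0=-193/780, tau_0^2=99/130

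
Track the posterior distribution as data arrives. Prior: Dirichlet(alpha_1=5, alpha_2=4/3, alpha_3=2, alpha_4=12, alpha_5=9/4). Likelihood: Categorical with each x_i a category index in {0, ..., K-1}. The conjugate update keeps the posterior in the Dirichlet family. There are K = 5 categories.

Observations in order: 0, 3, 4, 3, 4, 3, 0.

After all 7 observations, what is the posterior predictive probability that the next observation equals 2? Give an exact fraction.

24/355

obs 1: x=0 → posterior Dirichlet(6, 4/3, 2, 12, 9/4)
obs 2: x=3 → posterior Dirichlet(6, 4/3, 2, 13, 9/4)
obs 3: x=4 → posterior Dirichlet(6, 4/3, 2, 13, 13/4)
obs 4: x=3 → posterior Dirichlet(6, 4/3, 2, 14, 13/4)
obs 5: x=4 → posterior Dirichlet(6, 4/3, 2, 14, 17/4)
obs 6: x=3 → posterior Dirichlet(6, 4/3, 2, 15, 17/4)
obs 7: x=0 → posterior Dirichlet(7, 4/3, 2, 15, 17/4)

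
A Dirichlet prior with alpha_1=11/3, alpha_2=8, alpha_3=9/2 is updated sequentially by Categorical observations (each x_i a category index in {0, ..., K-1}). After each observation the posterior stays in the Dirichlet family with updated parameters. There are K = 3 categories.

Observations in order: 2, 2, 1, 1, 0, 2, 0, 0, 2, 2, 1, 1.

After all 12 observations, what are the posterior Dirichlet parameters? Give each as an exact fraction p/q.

alpha_1=20/3, alpha_2=12, alpha_3=19/2

obs 1: x=2 → posterior Dirichlet(11/3, 8, 11/2)
obs 2: x=2 → posterior Dirichlet(11/3, 8, 13/2)
obs 3: x=1 → posterior Dirichlet(11/3, 9, 13/2)
obs 4: x=1 → posterior Dirichlet(11/3, 10, 13/2)
obs 5: x=0 → posterior Dirichlet(14/3, 10, 13/2)
obs 6: x=2 → posterior Dirichlet(14/3, 10, 15/2)
obs 7: x=0 → posterior Dirichlet(17/3, 10, 15/2)
obs 8: x=0 → posterior Dirichlet(20/3, 10, 15/2)
obs 9: x=2 → posterior Dirichlet(20/3, 10, 17/2)
obs 10: x=2 → posterior Dirichlet(20/3, 10, 19/2)
obs 11: x=1 → posterior Dirichlet(20/3, 11, 19/2)
obs 12: x=1 → posterior Dirichlet(20/3, 12, 19/2)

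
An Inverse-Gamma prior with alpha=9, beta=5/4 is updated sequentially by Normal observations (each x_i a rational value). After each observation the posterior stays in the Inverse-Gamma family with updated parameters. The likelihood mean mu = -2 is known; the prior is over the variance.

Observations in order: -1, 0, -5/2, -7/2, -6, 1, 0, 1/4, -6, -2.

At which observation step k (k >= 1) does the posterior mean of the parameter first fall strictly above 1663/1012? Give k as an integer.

k = 7

obs 1: x=-1 → posterior Inverse-Gamma(19/2, 7/4)
obs 2: x=0 → posterior Inverse-Gamma(10, 15/4)
obs 3: x=-5/2 → posterior Inverse-Gamma(21/2, 31/8)
obs 4: x=-7/2 → posterior Inverse-Gamma(11, 5)
obs 5: x=-6 → posterior Inverse-Gamma(23/2, 13)
obs 6: x=1 → posterior Inverse-Gamma(12, 35/2)
obs 7: x=0 → posterior Inverse-Gamma(25/2, 39/2)
obs 8: x=1/4 → posterior Inverse-Gamma(13, 705/32)
obs 9: x=-6 → posterior Inverse-Gamma(27/2, 961/32)
obs 10: x=-2 → posterior Inverse-Gamma(14, 961/32)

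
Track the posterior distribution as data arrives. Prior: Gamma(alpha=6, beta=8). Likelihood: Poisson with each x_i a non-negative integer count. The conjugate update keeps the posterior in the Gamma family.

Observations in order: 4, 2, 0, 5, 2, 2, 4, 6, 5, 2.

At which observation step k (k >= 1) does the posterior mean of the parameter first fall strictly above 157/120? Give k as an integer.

obs 1: x=4 → posterior Gamma(10, 9)
obs 2: x=2 → posterior Gamma(12, 10)
obs 3: x=0 → posterior Gamma(12, 11)
obs 4: x=5 → posterior Gamma(17, 12)
obs 5: x=2 → posterior Gamma(19, 13)
obs 6: x=2 → posterior Gamma(21, 14)
obs 7: x=4 → posterior Gamma(25, 15)
obs 8: x=6 → posterior Gamma(31, 16)
obs 9: x=5 → posterior Gamma(36, 17)
obs 10: x=2 → posterior Gamma(38, 18)

k = 4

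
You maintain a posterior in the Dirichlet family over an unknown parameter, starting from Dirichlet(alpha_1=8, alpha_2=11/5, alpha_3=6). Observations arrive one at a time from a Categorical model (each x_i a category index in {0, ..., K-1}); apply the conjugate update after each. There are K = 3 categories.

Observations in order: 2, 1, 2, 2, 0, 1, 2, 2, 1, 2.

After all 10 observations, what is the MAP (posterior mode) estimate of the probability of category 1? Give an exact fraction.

21/116

obs 1: x=2 → posterior Dirichlet(8, 11/5, 7)
obs 2: x=1 → posterior Dirichlet(8, 16/5, 7)
obs 3: x=2 → posterior Dirichlet(8, 16/5, 8)
obs 4: x=2 → posterior Dirichlet(8, 16/5, 9)
obs 5: x=0 → posterior Dirichlet(9, 16/5, 9)
obs 6: x=1 → posterior Dirichlet(9, 21/5, 9)
obs 7: x=2 → posterior Dirichlet(9, 21/5, 10)
obs 8: x=2 → posterior Dirichlet(9, 21/5, 11)
obs 9: x=1 → posterior Dirichlet(9, 26/5, 11)
obs 10: x=2 → posterior Dirichlet(9, 26/5, 12)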